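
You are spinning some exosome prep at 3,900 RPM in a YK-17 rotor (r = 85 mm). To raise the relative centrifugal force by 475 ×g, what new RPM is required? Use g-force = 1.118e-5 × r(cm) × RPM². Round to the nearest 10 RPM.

N₂ ≈ 4500 RPM

r = 85 mm = 8.5 cm
Current RCF = 1.118 × 10⁻⁵ × 8.5 × (3900)² = 1.118 × 10⁻⁵ × 8.5 × 15,210,000 ≈ 1,445.4 × g
Target RCF = 1,445.4 + 475 = 1,920.4 × g
N² = 1,920.4 / (9.503 × 10⁻⁵) = 20,208,355
N ≈ √20,208,355 ≈ 4,495.4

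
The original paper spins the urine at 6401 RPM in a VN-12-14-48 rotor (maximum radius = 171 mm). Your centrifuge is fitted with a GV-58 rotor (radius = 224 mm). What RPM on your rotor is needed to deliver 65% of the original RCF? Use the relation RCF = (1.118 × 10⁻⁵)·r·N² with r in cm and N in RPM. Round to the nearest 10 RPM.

4510 RPM

Original rotor: r = 171 mm = 17.1 cm
RCF_original = 1.118 × 10⁻⁵ × 17.1 × (6401)² = 1.118 × 10⁻⁵ × 17.1 × 40,972,801 ≈ 7,833.1 × g
Target RCF = 0.65 × 7,833.1 ≈ 5,091.5 × g
Your rotor: r = 224 mm = 22.4 cm
5,091.5 = 1.118 × 10⁻⁵ × 22.4 × N²
N² = 5,091.5 / (25.0432 × 10⁻⁵) = 20,330,868
N ≈ √20,330,868 ≈ 4,509.0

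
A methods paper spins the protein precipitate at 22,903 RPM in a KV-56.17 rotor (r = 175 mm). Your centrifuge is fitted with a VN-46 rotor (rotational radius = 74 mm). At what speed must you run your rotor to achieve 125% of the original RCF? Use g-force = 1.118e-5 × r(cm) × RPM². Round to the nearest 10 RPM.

≈ 39380 RPM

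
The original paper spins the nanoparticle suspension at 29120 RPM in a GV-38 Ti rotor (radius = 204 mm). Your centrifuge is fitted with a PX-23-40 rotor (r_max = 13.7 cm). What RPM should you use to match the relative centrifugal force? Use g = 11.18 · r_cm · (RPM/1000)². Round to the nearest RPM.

35534 RPM

Original rotor: r = 204 mm = 20.4 cm
RCF_original = 11.18 × 20.4 × (29.12)² = 11.18 × 20.4 × 847.9744 ≈ 193,399.2 × g
193,399.2 = 11.18 × 13.7 × (N/1000)²
(N/1000)² = 193,399.2 / 153.166 = 1262.677
N = 1000 × √1262.677 ≈ 35,534.2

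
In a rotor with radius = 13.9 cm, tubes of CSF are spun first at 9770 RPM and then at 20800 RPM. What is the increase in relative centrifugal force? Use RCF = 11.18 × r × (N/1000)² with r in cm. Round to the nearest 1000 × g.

RCF₁ = 11.18 × 13.9 × (9.77)² = 11.18 × 13.9 × 95.4529 ≈ 14,833.6 × g
RCF₂ = 11.18 × 13.9 × (20.8)² = 11.18 × 13.9 × 432.64 ≈ 67,233.1 × g
Increase = 67,233.1 − 14,833.6 = 52,399.5

≈ 52000 ×g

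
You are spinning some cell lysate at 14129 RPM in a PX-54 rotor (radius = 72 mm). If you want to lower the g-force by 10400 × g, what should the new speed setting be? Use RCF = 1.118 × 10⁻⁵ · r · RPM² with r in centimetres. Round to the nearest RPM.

r = 72 mm = 7.2 cm
Current RCF = 1.118 × 10⁻⁵ × 7.2 × (14129)² = 1.118 × 10⁻⁵ × 7.2 × 199,628,641 ≈ 16,069.3 × g
Target RCF = 16,069.3 − 10,400 = 5,669.3 × g
N² = 5,669.3 / (8.0496 × 10⁻⁵) = 70,429,587
N ≈ √70,429,587 ≈ 8,392.2

8392 RPM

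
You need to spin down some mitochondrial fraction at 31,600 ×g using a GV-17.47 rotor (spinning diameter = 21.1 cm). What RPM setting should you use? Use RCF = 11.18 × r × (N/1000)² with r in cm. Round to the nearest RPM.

r = 21.1 / 2 = 10.55 cm
RCF = 11.18 × r × (N/1000)²
31,600 = 11.18 × 10.55 × (N/1000)²
(N/1000)² = 31,600 / 117.949 = 267.9124
N = 1000 × √267.9124 ≈ 16,368.0

16368 RPM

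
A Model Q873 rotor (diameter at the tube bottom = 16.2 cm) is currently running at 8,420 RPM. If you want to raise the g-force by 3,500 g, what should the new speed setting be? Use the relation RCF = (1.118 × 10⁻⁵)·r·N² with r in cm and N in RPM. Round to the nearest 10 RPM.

r = 16.2 / 2 = 8.1 cm
Current RCF = 1.118 × 10⁻⁵ × 8.1 × (8420)² = 1.118 × 10⁻⁵ × 8.1 × 70,896,400 ≈ 6,420.2 × g
Target RCF = 6,420.2 + 3,500 = 9,920.2 × g
N² = 9,920.2 / (9.0558 × 10⁻⁵) = 109,545,264
N ≈ √109,545,264 ≈ 10,466.4

10470 RPM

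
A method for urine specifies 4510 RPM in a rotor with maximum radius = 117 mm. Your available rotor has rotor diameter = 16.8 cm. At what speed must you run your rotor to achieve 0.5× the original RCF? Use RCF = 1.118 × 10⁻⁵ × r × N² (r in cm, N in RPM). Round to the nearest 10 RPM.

Original rotor: r = 117 mm = 11.7 cm
RCF_original = 1.118 × 10⁻⁵ × 11.7 × (4510)² = 1.118 × 10⁻⁵ × 11.7 × 20,340,100 ≈ 2,660.6 × g
Target RCF = 0.5 × 2,660.6 ≈ 1,330.3 × g
Your rotor: r = 16.8 / 2 = 8.4 cm
1,330.3 = 1.118 × 10⁻⁵ × 8.4 × N²
N² = 1,330.3 / (9.3912 × 10⁻⁵) = 14,165,389
N ≈ √14,165,389 ≈ 3,763.7

≈ 3760 RPM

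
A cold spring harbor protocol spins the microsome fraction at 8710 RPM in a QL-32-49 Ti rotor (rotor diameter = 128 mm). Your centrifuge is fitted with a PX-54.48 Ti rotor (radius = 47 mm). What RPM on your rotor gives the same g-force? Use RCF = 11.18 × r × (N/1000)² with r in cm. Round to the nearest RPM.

Original rotor: r = 128 mm / 2 = 64 mm = 6.4 cm
RCF_original = 11.18 × 6.4 × (8.71)² = 11.18 × 6.4 × 75.8641 ≈ 5,428.2 × g
Your rotor: r = 47 mm = 4.7 cm
5,428.2 = 11.18 × 4.7 × (N/1000)²
(N/1000)² = 5,428.2 / 52.546 = 103.3038
N = 1000 × √103.3038 ≈ 10,163.8

10164 RPM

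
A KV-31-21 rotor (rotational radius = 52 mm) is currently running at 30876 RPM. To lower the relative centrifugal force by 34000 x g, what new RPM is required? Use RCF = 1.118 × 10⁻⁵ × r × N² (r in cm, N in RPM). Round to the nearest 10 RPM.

≈ 19200 RPM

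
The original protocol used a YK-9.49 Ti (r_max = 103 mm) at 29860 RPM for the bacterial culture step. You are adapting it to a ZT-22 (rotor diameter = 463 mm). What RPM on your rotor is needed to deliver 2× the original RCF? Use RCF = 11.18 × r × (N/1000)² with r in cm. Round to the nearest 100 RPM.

28200 RPM

Original rotor: r = 103 mm = 10.3 cm
RCF_original = 11.18 × 10.3 × (29.86)² = 11.18 × 10.3 × 891.6196 ≈ 102,673.6 × g
Target RCF = 2 × 102,673.6 ≈ 205,347.2 × g
Your rotor: r = 463 mm / 2 = 231.5 mm = 23.15 cm
205,347.2 = 11.18 × 23.15 × (N/1000)²
(N/1000)² = 205,347.2 / 258.817 = 793.4069
N = 1000 × √793.4069 ≈ 28,167.5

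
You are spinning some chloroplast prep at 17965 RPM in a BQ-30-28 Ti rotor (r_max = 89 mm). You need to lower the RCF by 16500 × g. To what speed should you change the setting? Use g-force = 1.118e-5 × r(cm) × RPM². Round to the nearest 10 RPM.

≈ 12530 RPM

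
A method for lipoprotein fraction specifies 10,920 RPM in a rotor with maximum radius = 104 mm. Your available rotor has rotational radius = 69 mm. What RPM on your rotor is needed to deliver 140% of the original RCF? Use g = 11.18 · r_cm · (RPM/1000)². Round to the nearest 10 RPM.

15860 RPM

Original rotor: r = 104 mm = 10.4 cm
RCF_original = 11.18 × 10.4 × (10.92)² = 11.18 × 10.4 × 119.2464 ≈ 13,865 × g
Target RCF = 1.4 × 13,865 ≈ 19,411 × g
Your rotor: r = 69 mm = 6.9 cm
19,411 = 11.18 × 6.9 × (N/1000)²
(N/1000)² = 19,411 / 77.142 = 251.6269
N = 1000 × √251.6269 ≈ 15,862.8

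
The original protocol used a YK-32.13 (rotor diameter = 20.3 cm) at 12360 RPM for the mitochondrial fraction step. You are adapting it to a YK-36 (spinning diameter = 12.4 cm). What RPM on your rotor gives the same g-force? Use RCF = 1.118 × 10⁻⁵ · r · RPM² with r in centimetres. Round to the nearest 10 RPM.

≈ 15810 RPM

Original rotor: r = 20.3 / 2 = 10.15 cm
RCF = 1.118 × 10⁻⁵ × r × N²
RCF_original = 1.118 × 10⁻⁵ × 10.15 × (12360)² = 1.118 × 10⁻⁵ × 10.15 × 152,769,600 ≈ 17,335.8 × g
Your rotor: r = 12.4 / 2 = 6.2 cm
17,335.8 = 1.118 × 10⁻⁵ × 6.2 × N²
N² = 17,335.8 / (6.9316 × 10⁻⁵) = 250,098,101
N ≈ √250,098,101 ≈ 15,814.5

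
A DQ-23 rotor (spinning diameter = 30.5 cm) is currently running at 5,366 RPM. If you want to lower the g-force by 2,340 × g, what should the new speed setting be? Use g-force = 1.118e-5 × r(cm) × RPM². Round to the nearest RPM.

3882 RPM

r = 30.5 / 2 = 15.25 cm
Current RCF = 1.118 × 10⁻⁵ × 15.25 × (5366)² = 1.118 × 10⁻⁵ × 15.25 × 28,793,956 ≈ 4,909.2 × g
Target RCF = 4,909.2 − 2,340 = 2,569.2 × g
N² = 2,569.2 / (17.0495 × 10⁻⁵) = 15,069,064
N ≈ √15,069,064 ≈ 3,881.9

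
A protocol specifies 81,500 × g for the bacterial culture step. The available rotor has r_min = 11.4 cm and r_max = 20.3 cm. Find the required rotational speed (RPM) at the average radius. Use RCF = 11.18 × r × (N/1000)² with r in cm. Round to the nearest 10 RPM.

r_avg = (11.4 + 20.3) / 2 = 15.85 cm
RCF = 11.18 × r × (N/1000)²
81,500 = 11.18 × 15.85 × (N/1000)²
(N/1000)² = 81,500 / 177.203 = 459.9245
N = 1000 × √459.9245 ≈ 21,445.9

N ≈ 21450 RPM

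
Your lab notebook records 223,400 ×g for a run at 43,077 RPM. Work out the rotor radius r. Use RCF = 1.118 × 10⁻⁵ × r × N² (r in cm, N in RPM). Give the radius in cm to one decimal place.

RCF = 1.118 × 10⁻⁵ × r × N²
223400 = 1.118 × 10⁻⁵ × r × (43077)²
r = 223400 / (1.118 × 10⁻⁵ × 1,855,627,929) = 223400 / 20745.92 ≈ 10.768 cm

r ≈ 10.8 cm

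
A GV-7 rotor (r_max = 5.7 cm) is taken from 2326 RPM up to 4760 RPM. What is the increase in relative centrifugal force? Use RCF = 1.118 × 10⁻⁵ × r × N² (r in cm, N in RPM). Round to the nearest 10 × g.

RCF₁ = 1.118 × 10⁻⁵ × 5.7 × (2326)² = 1.118 × 10⁻⁵ × 5.7 × 5,410,276 ≈ 344.8 × g
RCF₂ = 1.118 × 10⁻⁵ × 5.7 × (4760)² = 1.118 × 10⁻⁵ × 5.7 × 22,657,600 ≈ 1,443.9 × g
Increase = 1,443.9 − 344.8 = 1,099.1

≈ 1100 ×g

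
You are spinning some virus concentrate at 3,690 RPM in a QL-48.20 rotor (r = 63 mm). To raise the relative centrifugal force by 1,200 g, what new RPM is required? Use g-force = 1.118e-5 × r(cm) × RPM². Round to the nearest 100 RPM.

N₂ ≈ 5500 RPM

r = 63 mm = 6.3 cm
Current RCF = 1.118 × 10⁻⁵ × 6.3 × (3690)² = 1.118 × 10⁻⁵ × 6.3 × 13,616,100 ≈ 959 × g
Target RCF = 959 + 1,200 = 2,159 × g
N² = 2,159 / (7.0434 × 10⁻⁵) = 30,652,810
N ≈ √30,652,810 ≈ 5,536.5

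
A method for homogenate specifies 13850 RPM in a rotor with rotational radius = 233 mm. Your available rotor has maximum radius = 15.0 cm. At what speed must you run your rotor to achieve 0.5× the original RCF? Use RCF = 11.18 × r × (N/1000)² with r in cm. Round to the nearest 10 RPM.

Original rotor: r = 233 mm = 23.3 cm
RCF_original = 11.18 × 23.3 × (13.85)² = 11.18 × 23.3 × 191.8225 ≈ 49,968.6 × g
Target RCF = 0.5 × 49,968.6 ≈ 24,984.3 × g
24,984.3 = 11.18 × 15 × (N/1000)²
(N/1000)² = 24,984.3 / 167.7 = 148.9821
N = 1000 × √148.9821 ≈ 12,205.8

≈ 12210 RPM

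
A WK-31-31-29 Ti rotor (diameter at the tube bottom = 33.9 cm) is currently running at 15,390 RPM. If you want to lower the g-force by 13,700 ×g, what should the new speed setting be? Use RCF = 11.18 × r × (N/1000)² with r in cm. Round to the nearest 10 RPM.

r = 33.9 / 2 = 16.95 cm
Current RCF = 11.18 × 16.95 × (15.39)² = 11.18 × 16.95 × 236.8521 ≈ 44,883.7 × g
Target RCF = 44,883.7 − 13,700 = 31,183.7 × g
(N/1000)² = 31,183.7 / 189.501 = 164.5569
N = 1000 × √164.5569 ≈ 12,828.0

N₂ ≈ 12830 RPM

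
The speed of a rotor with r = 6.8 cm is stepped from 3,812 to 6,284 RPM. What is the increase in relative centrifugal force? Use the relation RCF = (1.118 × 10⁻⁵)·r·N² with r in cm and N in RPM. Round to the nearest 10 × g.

1900 ×g

RCF₁ = 1.118 × 10⁻⁵ × 6.8 × (3812)² = 1.118 × 10⁻⁵ × 6.8 × 14,531,344 ≈ 1,104.7 × g
RCF₂ = 1.118 × 10⁻⁵ × 6.8 × (6284)² = 1.118 × 10⁻⁵ × 6.8 × 39,488,656 ≈ 3,002.1 × g
Increase = 3,002.1 − 1,104.7 = 1,897.4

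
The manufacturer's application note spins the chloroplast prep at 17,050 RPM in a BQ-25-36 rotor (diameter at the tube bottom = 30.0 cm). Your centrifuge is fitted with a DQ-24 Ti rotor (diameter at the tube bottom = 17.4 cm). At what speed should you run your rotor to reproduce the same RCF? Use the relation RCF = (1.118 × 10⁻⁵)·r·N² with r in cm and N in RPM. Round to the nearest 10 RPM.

Original rotor: r = 30.0 / 2 = 15 cm
RCF = 1.118 × 10⁻⁵ × r × N²
RCF_original = 1.118 × 10⁻⁵ × 15 × (17050)² = 1.118 × 10⁻⁵ × 15 × 290,702,500 ≈ 48,750.8 × g
Your rotor: r = 17.4 / 2 = 8.7 cm
48,750.8 = 1.118 × 10⁻⁵ × 8.7 × N²
N² = 48,750.8 / (9.7266 × 10⁻⁵) = 501,211,112
N ≈ √501,211,112 ≈ 22,387.7

≈ 22390 RPM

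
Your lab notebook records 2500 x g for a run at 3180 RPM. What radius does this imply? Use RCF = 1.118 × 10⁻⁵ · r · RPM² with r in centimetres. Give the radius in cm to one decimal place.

r ≈ 22.1 cm

2500 = 1.118 × 10⁻⁵ × r × (3180)²
r = 2500 / (1.118 × 10⁻⁵ × 10,112,400) = 2500 / 113.0566 ≈ 22.113 cm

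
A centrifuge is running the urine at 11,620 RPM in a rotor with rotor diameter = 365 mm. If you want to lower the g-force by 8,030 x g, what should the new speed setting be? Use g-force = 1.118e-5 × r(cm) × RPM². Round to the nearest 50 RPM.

r = 365 mm / 2 = 182.5 mm = 18.25 cm
Current RCF = 1.118 × 10⁻⁵ × 18.25 × (11620)² = 1.118 × 10⁻⁵ × 18.25 × 135,024,400 ≈ 27,549.7 × g
Target RCF = 27,549.7 − 8,030 = 19,519.7 × g
N² = 19,519.7 / (20.4035 × 10⁻⁵) = 95,668,390
N ≈ √95,668,390 ≈ 9,781.0

≈ 9800 RPM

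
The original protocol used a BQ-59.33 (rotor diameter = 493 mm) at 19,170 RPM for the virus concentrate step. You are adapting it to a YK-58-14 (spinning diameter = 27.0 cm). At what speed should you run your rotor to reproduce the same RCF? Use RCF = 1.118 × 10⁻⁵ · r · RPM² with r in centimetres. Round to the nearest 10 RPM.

Original rotor: r = 493 mm / 2 = 246.5 mm = 24.65 cm
RCF = 1.118 × 10⁻⁵ × r × N²
RCF_original = 1.118 × 10⁻⁵ × 24.65 × (19170)² = 1.118 × 10⁻⁵ × 24.65 × 367,488,900 ≈ 101,275.2 × g
Your rotor: r = 27.0 / 2 = 13.5 cm
101,275.2 = 1.118 × 10⁻⁵ × 13.5 × N²
N² = 101,275.2 / (15.093 × 10⁻⁵) = 671,007,752
N ≈ √671,007,752 ≈ 25,903.8

≈ 25900 RPM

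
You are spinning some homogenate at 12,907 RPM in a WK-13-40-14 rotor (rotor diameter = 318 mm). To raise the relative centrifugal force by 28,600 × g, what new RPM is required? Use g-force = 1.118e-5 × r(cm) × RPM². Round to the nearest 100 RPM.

18100 RPM

r = 318 mm / 2 = 159 mm = 15.9 cm
Current RCF = 1.118 × 10⁻⁵ × 15.9 × (12907)² = 1.118 × 10⁻⁵ × 15.9 × 166,590,649 ≈ 29,613.5 × g
Target RCF = 29,613.5 + 28,600 = 58,213.5 × g
N² = 58,213.5 / (17.7762 × 10⁻⁵) = 327,480,001
N ≈ √327,480,001 ≈ 18,096.4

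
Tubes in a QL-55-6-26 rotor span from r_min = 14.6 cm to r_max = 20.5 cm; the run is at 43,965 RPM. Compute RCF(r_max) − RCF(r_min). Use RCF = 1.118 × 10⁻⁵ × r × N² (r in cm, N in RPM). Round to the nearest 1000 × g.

RCF_max = 1.118 × 10⁻⁵ × 20.5 × (43965)² = 1.118 × 10⁻⁵ × 20.5 × 1,932,921,225 ≈ 443,006.2 × g
RCF_min = 1.118 × 10⁻⁵ × 14.6 × (43965)² = 1.118 × 10⁻⁵ × 14.6 × 1,932,921,225 ≈ 315,506.9 × g
ΔRCF = 443,006.2 − 315,506.9 = 127,499.3

127000 ×g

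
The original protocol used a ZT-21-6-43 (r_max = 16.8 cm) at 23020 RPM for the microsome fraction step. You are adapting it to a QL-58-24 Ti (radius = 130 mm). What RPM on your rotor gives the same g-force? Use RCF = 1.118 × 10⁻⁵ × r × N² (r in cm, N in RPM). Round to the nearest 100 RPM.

26200 RPM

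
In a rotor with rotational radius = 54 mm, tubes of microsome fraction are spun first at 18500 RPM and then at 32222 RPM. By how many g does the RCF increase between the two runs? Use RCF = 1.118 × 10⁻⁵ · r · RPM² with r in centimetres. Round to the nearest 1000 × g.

r = 54 mm = 5.4 cm
RCF₁ = 1.118 × 10⁻⁵ × 5.4 × (18500)² = 1.118 × 10⁻⁵ × 5.4 × 342,250,000 ≈ 20,662.3 × g
RCF₂ = 1.118 × 10⁻⁵ × 5.4 × (32222)² = 1.118 × 10⁻⁵ × 5.4 × 1,038,257,284 ≈ 62,681.7 × g
Increase = 62,681.7 − 20,662.3 = 42,019.4

≈ 42000 g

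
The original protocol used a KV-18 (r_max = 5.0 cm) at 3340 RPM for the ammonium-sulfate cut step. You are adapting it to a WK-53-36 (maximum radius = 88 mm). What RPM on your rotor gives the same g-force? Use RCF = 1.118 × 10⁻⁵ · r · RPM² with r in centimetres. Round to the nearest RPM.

2518 RPM

RCF = 1.118 × 10⁻⁵ × r × N²
RCF_original = 1.118 × 10⁻⁵ × 5 × (3340)² = 1.118 × 10⁻⁵ × 5 × 11,155,600 ≈ 623.6 × g
Your rotor: r = 88 mm = 8.8 cm
623.6 = 1.118 × 10⁻⁵ × 8.8 × N²
N² = 623.6 / (9.8384 × 10⁻⁵) = 6,338,429
N ≈ √6,338,429 ≈ 2,517.6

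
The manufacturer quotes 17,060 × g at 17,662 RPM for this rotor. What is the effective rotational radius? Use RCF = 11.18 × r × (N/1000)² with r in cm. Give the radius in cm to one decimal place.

r ≈ 4.9 cm

RCF = 11.18 × r × (N/1000)²
17060 = 11.18 × r × (17.662)²
r = 17060 / (11.18 × 311.946244) = 17060 / 3487.559 ≈ 4.892 cm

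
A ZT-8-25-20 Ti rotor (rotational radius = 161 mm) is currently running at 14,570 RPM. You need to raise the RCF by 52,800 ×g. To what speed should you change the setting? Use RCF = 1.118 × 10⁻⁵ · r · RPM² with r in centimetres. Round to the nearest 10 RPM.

N₂ ≈ 22490 RPM

r = 161 mm = 16.1 cm
Current RCF = 1.118 × 10⁻⁵ × 16.1 × (14570)² = 1.118 × 10⁻⁵ × 16.1 × 212,284,900 ≈ 38,210.9 × g
Target RCF = 38,210.9 + 52,800 = 91,010.9 × g
N² = 91,010.9 / (17.9998 × 10⁻⁵) = 505,621,729
N ≈ √505,621,729 ≈ 22,486.0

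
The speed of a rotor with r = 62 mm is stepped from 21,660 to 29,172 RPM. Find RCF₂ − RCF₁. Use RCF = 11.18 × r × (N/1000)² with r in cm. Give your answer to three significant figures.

r = 62 mm = 6.2 cm
RCF₁ = 11.18 × 6.2 × (21.66)² = 11.18 × 6.2 × 469.1556 ≈ 32,520 × g
RCF₂ = 11.18 × 6.2 × (29.172)² = 11.18 × 6.2 × 851.005584 ≈ 58,988.3 × g
Increase = 58,988.3 − 32,520 = 26,468.3

26500 g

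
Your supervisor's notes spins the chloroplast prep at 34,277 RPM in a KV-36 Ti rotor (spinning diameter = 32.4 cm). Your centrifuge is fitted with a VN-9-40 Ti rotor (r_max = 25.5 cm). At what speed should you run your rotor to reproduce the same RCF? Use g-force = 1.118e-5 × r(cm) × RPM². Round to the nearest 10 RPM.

≈ 27320 RPM

Original rotor: r = 32.4 / 2 = 16.2 cm
RCF_original = 1.118 × 10⁻⁵ × 16.2 × (34277)² = 1.118 × 10⁻⁵ × 16.2 × 1,174,912,729 ≈ 212,795.5 × g
212,795.5 = 1.118 × 10⁻⁵ × 25.5 × N²
N² = 212,795.5 / (28.509 × 10⁻⁵) = 746,415,167
N ≈ √746,415,167 ≈ 27,320.6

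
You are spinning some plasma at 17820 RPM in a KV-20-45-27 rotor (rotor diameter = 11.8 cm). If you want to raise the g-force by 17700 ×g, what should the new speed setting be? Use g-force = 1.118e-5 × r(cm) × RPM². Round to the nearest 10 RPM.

≈ 24210 RPM

r = 11.8 / 2 = 5.9 cm
Current RCF = 1.118 × 10⁻⁵ × 5.9 × (17820)² = 1.118 × 10⁻⁵ × 5.9 × 317,552,400 ≈ 20,946.4 × g
Target RCF = 20,946.4 + 17,700 = 38,646.4 × g
N² = 38,646.4 / (6.5962 × 10⁻⁵) = 585,888,845
N ≈ √585,888,845 ≈ 24,205.1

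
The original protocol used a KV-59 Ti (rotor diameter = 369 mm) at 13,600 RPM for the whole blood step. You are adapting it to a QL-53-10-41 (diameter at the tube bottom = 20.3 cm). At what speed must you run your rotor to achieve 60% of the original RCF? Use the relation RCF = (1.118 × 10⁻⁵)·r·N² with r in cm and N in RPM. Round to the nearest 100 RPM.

Original rotor: r = 369 mm / 2 = 184.5 mm = 18.45 cm
RCF = 1.118 × 10⁻⁵ × r × N²
RCF_original = 1.118 × 10⁻⁵ × 18.45 × (13600)² = 1.118 × 10⁻⁵ × 18.45 × 184,960,000 ≈ 38,151.9 × g
Target RCF = 0.6 × 38,151.9 ≈ 22,891.1 × g
Your rotor: r = 20.3 / 2 = 10.15 cm
22,891.1 = 1.118 × 10⁻⁵ × 10.15 × N²
N² = 22,891.1 / (11.3477 × 10⁻⁵) = 201,724,579
N ≈ √201,724,579 ≈ 14,203.0

≈ 14200 RPM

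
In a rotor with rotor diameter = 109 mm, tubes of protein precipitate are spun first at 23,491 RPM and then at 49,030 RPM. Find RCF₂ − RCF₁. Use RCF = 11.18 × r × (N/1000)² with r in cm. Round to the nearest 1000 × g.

113000 ×g

r = 109 mm / 2 = 54.5 mm = 5.45 cm
RCF₁ = 11.18 × 5.45 × (23.491)² = 11.18 × 5.45 × 551.827081 ≈ 33,623.4 × g
RCF₂ = 11.18 × 5.45 × (49.03)² = 11.18 × 5.45 × 2,403.9409 ≈ 146,474.5 × g
Increase = 146,474.5 − 33,623.4 = 112,851.1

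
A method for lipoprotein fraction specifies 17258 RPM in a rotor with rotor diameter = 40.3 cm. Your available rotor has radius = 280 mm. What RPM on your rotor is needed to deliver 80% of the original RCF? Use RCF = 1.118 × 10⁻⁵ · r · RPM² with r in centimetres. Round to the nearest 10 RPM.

Original rotor: r = 40.3 / 2 = 20.15 cm
RCF_original = 1.118 × 10⁻⁵ × 20.15 × (17258)² = 1.118 × 10⁻⁵ × 20.15 × 297,838,564 ≈ 67,096.2 × g
Target RCF = 0.8 × 67,096.2 ≈ 53,677 × g
Your rotor: r = 280 mm = 28.0 cm
53,677 = 1.118 × 10⁻⁵ × 28 × N²
N² = 53,677 / (31.304 × 10⁻⁵) = 171,470,100
N ≈ √171,470,100 ≈ 13,094.7

13090 RPM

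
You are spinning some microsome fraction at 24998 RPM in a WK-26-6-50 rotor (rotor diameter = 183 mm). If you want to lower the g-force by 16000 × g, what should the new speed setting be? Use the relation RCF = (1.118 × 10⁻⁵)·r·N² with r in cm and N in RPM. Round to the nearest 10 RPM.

≈ 21640 RPM

r = 183 mm / 2 = 91.5 mm = 9.15 cm
Current RCF = 1.118 × 10⁻⁵ × 9.15 × (24998)² = 1.118 × 10⁻⁵ × 9.15 × 624,900,004 ≈ 63,925.4 × g
Target RCF = 63,925.4 − 16,000 = 47,925.4 × g
N² = 47,925.4 / (10.2297 × 10⁻⁵) = 468,492,722
N ≈ √468,492,722 ≈ 21,644.7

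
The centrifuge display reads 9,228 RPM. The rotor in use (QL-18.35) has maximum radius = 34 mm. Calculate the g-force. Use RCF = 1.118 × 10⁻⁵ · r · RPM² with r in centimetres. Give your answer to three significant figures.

RCF ≈ 3240 × g

r = 34 mm = 3.4 cm
RCF = 1.118 × 10⁻⁵ × 3.4 × (9228)² = 1.118 × 10⁻⁵ × 3.4 × 85,155,984 ≈ 3,236.9 × g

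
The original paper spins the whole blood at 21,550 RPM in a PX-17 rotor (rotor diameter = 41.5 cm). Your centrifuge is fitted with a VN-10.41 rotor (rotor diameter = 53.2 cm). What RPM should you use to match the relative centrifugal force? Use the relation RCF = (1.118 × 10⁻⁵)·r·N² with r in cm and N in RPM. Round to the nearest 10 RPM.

19030 RPM

Original rotor: r = 41.5 / 2 = 20.75 cm
RCF = 1.118 × 10⁻⁵ × r × N²
RCF_original = 1.118 × 10⁻⁵ × 20.75 × (21550)² = 1.118 × 10⁻⁵ × 20.75 × 464,402,500 ≈ 107,734.4 × g
Your rotor: r = 53.2 / 2 = 26.6 cm
107,734.4 = 1.118 × 10⁻⁵ × 26.6 × N²
N² = 107,734.4 / (29.7388 × 10⁻⁵) = 362,268,821
N ≈ √362,268,821 ≈ 19,033.4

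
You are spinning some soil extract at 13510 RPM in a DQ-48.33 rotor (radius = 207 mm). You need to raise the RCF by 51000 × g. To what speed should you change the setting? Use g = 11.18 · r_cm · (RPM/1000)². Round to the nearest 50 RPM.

r = 207 mm = 20.7 cm
Current RCF = 11.18 × 20.7 × (13.51)² = 11.18 × 20.7 × 182.5201 ≈ 42,239.9 × g
Target RCF = 42,239.9 + 51,000 = 93,239.9 × g
(N/1000)² = 93,239.9 / 231.426 = 402.8929
N = 1000 × √402.8929 ≈ 20,072.2

≈ 20050 RPM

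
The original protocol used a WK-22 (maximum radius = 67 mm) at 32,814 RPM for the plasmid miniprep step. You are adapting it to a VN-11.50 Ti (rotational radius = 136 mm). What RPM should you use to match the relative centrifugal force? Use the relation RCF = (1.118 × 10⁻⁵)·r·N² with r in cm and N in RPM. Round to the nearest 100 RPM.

Original rotor: r = 67 mm = 6.7 cm
RCF_original = 1.118 × 10⁻⁵ × 6.7 × (32814)² = 1.118 × 10⁻⁵ × 6.7 × 1,076,758,596 ≈ 80,655.7 × g
Your rotor: r = 136 mm = 13.6 cm
80,655.7 = 1.118 × 10⁻⁵ × 13.6 × N²
N² = 80,655.7 / (15.2048 × 10⁻⁵) = 530,462,091
N ≈ √530,462,091 ≈ 23,031.8

≈ 23000 RPM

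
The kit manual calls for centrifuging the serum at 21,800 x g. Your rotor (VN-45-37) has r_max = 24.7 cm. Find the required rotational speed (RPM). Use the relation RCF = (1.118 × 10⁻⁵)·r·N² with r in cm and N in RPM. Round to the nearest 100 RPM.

RCF = 1.118 × 10⁻⁵ × r × N²
21,800 = 1.118 × 10⁻⁵ × 24.7 × N²
N² = 21,800 / (27.6146 × 10⁻⁵) = 78,943,747
N ≈ √78,943,747 ≈ 8,885.0

≈ 8900 RPM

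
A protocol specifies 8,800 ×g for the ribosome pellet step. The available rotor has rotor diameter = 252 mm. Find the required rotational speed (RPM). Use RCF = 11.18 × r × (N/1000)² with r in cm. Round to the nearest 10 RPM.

7900 RPM

r = 252 mm / 2 = 126 mm = 12.6 cm
8,800 = 11.18 × 12.6 × (N/1000)²
(N/1000)² = 8,800 / 140.868 = 62.46983
N = 1000 × √62.46983 ≈ 7,903.8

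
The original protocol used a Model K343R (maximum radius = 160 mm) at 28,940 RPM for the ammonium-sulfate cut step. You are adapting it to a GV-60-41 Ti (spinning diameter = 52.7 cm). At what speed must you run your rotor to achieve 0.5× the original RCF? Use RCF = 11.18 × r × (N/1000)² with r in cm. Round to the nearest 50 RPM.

Original rotor: r = 160 mm = 16.0 cm
RCF_original = 11.18 × 16 × (28.94)² = 11.18 × 16 × 837.5236 ≈ 149,816.2 × g
Target RCF = 0.5 × 149,816.2 ≈ 74,908.1 × g
Your rotor: r = 52.7 / 2 = 26.35 cm
74,908.1 = 11.18 × 26.35 × (N/1000)²
(N/1000)² = 74,908.1 / 294.593 = 254.2766
N = 1000 × √254.2766 ≈ 15,946.1

≈ 15950 RPM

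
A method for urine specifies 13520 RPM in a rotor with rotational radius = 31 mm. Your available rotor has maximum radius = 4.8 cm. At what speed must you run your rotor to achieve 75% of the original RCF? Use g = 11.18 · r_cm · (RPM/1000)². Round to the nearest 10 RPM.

≈ 9410 RPM

Original rotor: r = 31 mm = 3.1 cm
RCF = 11.18 × r × (N/1000)²
RCF_original = 11.18 × 3.1 × (13.52)² = 11.18 × 3.1 × 182.7904 ≈ 6,335.1 × g
Target RCF = 0.75 × 6,335.1 ≈ 4,751.3 × g
4,751.3 = 11.18 × 4.8 × (N/1000)²
(N/1000)² = 4,751.3 / 53.664 = 88.53794
N = 1000 × √88.53794 ≈ 9,409.5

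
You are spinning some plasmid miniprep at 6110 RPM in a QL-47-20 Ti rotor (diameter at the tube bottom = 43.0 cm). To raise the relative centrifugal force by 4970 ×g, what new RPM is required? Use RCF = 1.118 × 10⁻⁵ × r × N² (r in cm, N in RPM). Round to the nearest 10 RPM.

7620 RPM

r = 43.0 / 2 = 21.5 cm
Current RCF = 1.118 × 10⁻⁵ × 21.5 × (6110)² = 1.118 × 10⁻⁵ × 21.5 × 37,332,100 ≈ 8,973.5 × g
Target RCF = 8,973.5 + 4,970 = 13,943.5 × g
N² = 13,943.5 / (24.037 × 10⁻⁵) = 58,008,487
N ≈ √58,008,487 ≈ 7,616.3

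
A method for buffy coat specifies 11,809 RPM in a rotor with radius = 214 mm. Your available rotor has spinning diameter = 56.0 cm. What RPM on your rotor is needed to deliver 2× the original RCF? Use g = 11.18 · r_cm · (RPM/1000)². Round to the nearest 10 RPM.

≈ 14600 RPM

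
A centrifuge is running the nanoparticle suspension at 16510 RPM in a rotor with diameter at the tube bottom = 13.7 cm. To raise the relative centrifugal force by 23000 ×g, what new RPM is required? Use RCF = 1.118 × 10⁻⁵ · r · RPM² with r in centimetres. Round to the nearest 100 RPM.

N₂ ≈ 23900 RPM

r = 13.7 / 2 = 6.85 cm
Current RCF = 1.118 × 10⁻⁵ × 6.85 × (16510)² = 1.118 × 10⁻⁵ × 6.85 × 272,580,100 ≈ 20,875 × g
Target RCF = 20,875 + 23,000 = 43,875 × g
N² = 43,875 / (7.6583 × 10⁻⁵) = 572,907,825
N ≈ √572,907,825 ≈ 23,935.5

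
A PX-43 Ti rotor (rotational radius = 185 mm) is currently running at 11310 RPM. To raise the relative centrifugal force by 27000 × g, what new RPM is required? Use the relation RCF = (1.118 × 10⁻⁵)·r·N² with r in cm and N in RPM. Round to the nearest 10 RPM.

≈ 16080 RPM

r = 185 mm = 18.5 cm
Current RCF = 1.118 × 10⁻⁵ × 18.5 × (11310)² = 1.118 × 10⁻⁵ × 18.5 × 127,916,100 ≈ 26,456.9 × g
Target RCF = 26,456.9 + 27,000 = 53,456.9 × g
N² = 53,456.9 / (20.683 × 10⁻⁵) = 258,458,154
N ≈ √258,458,154 ≈ 16,076.6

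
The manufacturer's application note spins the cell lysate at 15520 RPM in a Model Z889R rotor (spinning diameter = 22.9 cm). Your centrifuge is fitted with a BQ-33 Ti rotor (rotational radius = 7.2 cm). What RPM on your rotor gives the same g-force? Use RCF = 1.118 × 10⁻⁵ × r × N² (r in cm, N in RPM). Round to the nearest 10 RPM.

19570 RPM

Original rotor: r = 22.9 / 2 = 11.45 cm
RCF_original = 1.118 × 10⁻⁵ × 11.45 × (15520)² = 1.118 × 10⁻⁵ × 11.45 × 240,870,400 ≈ 30,834.1 × g
30,834.1 = 1.118 × 10⁻⁵ × 7.2 × N²
N² = 30,834.1 / (8.0496 × 10⁻⁵) = 383,051,332
N ≈ √383,051,332 ≈ 19,571.7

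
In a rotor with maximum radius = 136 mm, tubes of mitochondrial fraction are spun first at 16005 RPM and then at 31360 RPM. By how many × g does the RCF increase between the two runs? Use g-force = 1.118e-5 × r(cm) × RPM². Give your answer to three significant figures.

111000 × g

r = 136 mm = 13.6 cm
RCF₁ = 1.118 × 10⁻⁵ × 13.6 × (16005)² = 1.118 × 10⁻⁵ × 13.6 × 256,160,025 ≈ 38,948.6 × g
RCF₂ = 1.118 × 10⁻⁵ × 13.6 × (31360)² = 1.118 × 10⁻⁵ × 13.6 × 983,449,600 ≈ 149,531.5 × g
Increase = 149,531.5 − 38,948.6 = 110,582.9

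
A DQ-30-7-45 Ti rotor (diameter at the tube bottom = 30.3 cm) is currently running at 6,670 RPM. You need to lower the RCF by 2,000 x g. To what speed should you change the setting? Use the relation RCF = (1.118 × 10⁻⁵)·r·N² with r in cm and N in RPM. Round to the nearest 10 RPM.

r = 30.3 / 2 = 15.15 cm
Current RCF = 1.118 × 10⁻⁵ × 15.15 × (6670)² = 1.118 × 10⁻⁵ × 15.15 × 44,488,900 ≈ 7,535.4 × g
Target RCF = 7,535.4 − 2,000 = 5,535.4 × g
N² = 5,535.4 / (16.9377 × 10⁻⁵) = 32,680,943
N ≈ √32,680,943 ≈ 5,716.7

N₂ ≈ 5720 RPM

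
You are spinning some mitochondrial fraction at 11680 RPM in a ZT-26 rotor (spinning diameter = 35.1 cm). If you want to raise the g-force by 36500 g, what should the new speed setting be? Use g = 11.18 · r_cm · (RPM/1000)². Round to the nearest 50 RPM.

≈ 17950 RPM

r = 35.1 / 2 = 17.55 cm
Current RCF = 11.18 × 17.55 × (11.68)² = 11.18 × 17.55 × 136.4224 ≈ 26,767.3 × g
Target RCF = 26,767.3 + 36,500 = 63,267.3 × g
(N/1000)² = 63,267.3 / 196.209 = 322.4485
N = 1000 × √322.4485 ≈ 17,956.9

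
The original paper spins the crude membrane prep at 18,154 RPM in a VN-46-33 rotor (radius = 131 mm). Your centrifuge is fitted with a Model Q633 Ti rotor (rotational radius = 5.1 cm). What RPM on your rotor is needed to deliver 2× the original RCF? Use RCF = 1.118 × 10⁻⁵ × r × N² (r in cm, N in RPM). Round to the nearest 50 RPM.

41150 RPM

Original rotor: r = 131 mm = 13.1 cm
RCF = 1.118 × 10⁻⁵ × r × N²
RCF_original = 1.118 × 10⁻⁵ × 13.1 × (18154)² = 1.118 × 10⁻⁵ × 13.1 × 329,567,716 ≈ 48,267.8 × g
Target RCF = 2 × 48,267.8 ≈ 96,535.6 × g
96,535.6 = 1.118 × 10⁻⁵ × 5.1 × N²
N² = 96,535.6 / (5.7018 × 10⁻⁵) = 1,693,072,363
N ≈ √1,693,072,363 ≈ 41,147.0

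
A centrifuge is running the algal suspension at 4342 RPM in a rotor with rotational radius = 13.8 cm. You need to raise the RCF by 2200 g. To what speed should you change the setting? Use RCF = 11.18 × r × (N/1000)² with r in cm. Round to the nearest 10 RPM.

≈ 5750 RPM

Current RCF = 11.18 × 13.8 × (4.342)² = 11.18 × 13.8 × 18.852964 ≈ 2,908.7 × g
Target RCF = 2,908.7 + 2,200 = 5,108.7 × g
(N/1000)² = 5,108.7 / 154.284 = 33.11231
N = 1000 × √33.11231 ≈ 5,754.3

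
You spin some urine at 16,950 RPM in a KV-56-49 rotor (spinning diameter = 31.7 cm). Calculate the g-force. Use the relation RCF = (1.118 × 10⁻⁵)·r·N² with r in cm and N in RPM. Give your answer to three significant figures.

r = 31.7 / 2 = 15.85 cm
RCF = 1.118 × 10⁻⁵ × r × N²
RCF = 1.118 × 10⁻⁵ × 15.85 × (16950)² = 1.118 × 10⁻⁵ × 15.85 × 287,302,500 ≈ 50,910.9 × g

RCF ≈ 50900 × g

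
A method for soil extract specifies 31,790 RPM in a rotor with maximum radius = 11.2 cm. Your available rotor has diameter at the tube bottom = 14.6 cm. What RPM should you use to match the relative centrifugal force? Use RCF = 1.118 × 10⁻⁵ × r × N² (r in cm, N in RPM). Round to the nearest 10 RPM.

≈ 39380 RPM

RCF_original = 1.118 × 10⁻⁵ × 11.2 × (31790)² = 1.118 × 10⁻⁵ × 11.2 × 1,010,604,100 ≈ 126,543.8 × g
Your rotor: r = 14.6 / 2 = 7.3 cm
126,543.8 = 1.118 × 10⁻⁵ × 7.3 × N²
N² = 126,543.8 / (8.1614 × 10⁻⁵) = 1,550,515,843
N ≈ √1,550,515,843 ≈ 39,376.6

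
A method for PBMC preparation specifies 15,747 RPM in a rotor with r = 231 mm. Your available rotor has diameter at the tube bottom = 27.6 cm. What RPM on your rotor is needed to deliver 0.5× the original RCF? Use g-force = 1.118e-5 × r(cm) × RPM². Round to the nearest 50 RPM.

Original rotor: r = 231 mm = 23.1 cm
RCF_original = 1.118 × 10⁻⁵ × 23.1 × (15747)² = 1.118 × 10⁻⁵ × 23.1 × 247,968,009 ≈ 64,039.7 × g
Target RCF = 0.5 × 64,039.7 ≈ 32,019.8 × g
Your rotor: r = 27.6 / 2 = 13.8 cm
32,019.8 = 1.118 × 10⁻⁵ × 13.8 × N²
N² = 32,019.8 / (15.4284 × 10⁻⁵) = 207,538,047
N ≈ √207,538,047 ≈ 14,406.2

≈ 14400 RPM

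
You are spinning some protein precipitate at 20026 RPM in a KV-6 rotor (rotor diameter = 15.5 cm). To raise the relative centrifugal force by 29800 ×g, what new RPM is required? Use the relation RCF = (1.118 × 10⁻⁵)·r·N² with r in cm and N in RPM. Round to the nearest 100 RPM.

27300 RPM

r = 15.5 / 2 = 7.75 cm
Current RCF = 1.118 × 10⁻⁵ × 7.75 × (20026)² = 1.118 × 10⁻⁵ × 7.75 × 401,040,676 ≈ 34,748.2 × g
Target RCF = 34,748.2 + 29,800 = 64,548.2 × g
N² = 64,548.2 / (8.6645 × 10⁻⁵) = 744,973,166
N ≈ √744,973,166 ≈ 27,294.2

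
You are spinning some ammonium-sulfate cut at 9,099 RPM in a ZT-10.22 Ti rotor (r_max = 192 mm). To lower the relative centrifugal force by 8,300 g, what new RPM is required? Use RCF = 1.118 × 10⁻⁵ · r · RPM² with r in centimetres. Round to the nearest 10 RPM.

r = 192 mm = 19.2 cm
Current RCF = 1.118 × 10⁻⁵ × 19.2 × (9099)² = 1.118 × 10⁻⁵ × 19.2 × 82,791,801 ≈ 17,771.8 × g
Target RCF = 17,771.8 − 8,300 = 9,471.8 × g
N² = 9,471.8 / (21.4656 × 10⁻⁵) = 44,125,484
N ≈ √44,125,484 ≈ 6,642.7

N₂ ≈ 6640 RPM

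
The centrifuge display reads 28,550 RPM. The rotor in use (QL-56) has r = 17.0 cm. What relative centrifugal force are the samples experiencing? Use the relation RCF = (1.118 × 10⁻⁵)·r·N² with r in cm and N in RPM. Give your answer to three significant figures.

RCF = 1.118 × 10⁻⁵ × 17 × (28550)² = 1.118 × 10⁻⁵ × 17 × 815,102,500 ≈ 154,918.4 × g

155000 × g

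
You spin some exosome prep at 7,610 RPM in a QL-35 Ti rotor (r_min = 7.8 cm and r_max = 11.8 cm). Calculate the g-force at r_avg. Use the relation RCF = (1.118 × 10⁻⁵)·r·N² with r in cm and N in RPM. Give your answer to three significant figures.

≈ 6350 × g

r_avg = (7.8 + 11.8) / 2 = 9.8 cm
RCF = 1.118 × 10⁻⁵ × 9.8 × (7610)² = 1.118 × 10⁻⁵ × 9.8 × 57,912,100 ≈ 6,345.1 × g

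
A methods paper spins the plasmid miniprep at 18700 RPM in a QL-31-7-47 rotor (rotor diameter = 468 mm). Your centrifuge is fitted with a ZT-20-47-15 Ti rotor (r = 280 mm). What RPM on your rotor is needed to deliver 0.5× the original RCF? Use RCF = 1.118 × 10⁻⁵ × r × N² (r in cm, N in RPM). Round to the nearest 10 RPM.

Original rotor: r = 468 mm / 2 = 234 mm = 23.4 cm
RCF = 1.118 × 10⁻⁵ × r × N²
RCF_original = 1.118 × 10⁻⁵ × 23.4 × (18700)² = 1.118 × 10⁻⁵ × 23.4 × 349,690,000 ≈ 91,483.1 × g
Target RCF = 0.5 × 91,483.1 ≈ 45,741.6 × g
Your rotor: r = 280 mm = 28.0 cm
45,741.6 = 1.118 × 10⁻⁵ × 28 × N²
N² = 45,741.6 / (31.304 × 10⁻⁵) = 146,120,624
N ≈ √146,120,624 ≈ 12,088.0

12090 RPM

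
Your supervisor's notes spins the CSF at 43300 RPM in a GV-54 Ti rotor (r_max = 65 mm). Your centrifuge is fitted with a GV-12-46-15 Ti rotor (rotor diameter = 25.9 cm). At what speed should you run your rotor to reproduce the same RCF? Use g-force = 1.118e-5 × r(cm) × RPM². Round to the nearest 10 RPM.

Original rotor: r = 65 mm = 6.5 cm
RCF_original = 1.118 × 10⁻⁵ × 6.5 × (43300)² = 1.118 × 10⁻⁵ × 6.5 × 1,874,890,000 ≈ 136,248.3 × g
Your rotor: r = 25.9 / 2 = 12.95 cm
136,248.3 = 1.118 × 10⁻⁵ × 12.95 × N²
N² = 136,248.3 / (14.4781 × 10⁻⁵) = 941,064,781
N ≈ √941,064,781 ≈ 30,676.8

30680 RPM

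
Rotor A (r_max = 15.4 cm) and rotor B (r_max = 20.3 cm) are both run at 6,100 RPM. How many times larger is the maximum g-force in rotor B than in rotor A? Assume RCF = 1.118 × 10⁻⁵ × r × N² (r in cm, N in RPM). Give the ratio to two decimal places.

At fixed N, RCF ∝ r, so RCF_B/RCF_A = r_B/r_A = 20.3 / 15.4 = 1.3182.

1.32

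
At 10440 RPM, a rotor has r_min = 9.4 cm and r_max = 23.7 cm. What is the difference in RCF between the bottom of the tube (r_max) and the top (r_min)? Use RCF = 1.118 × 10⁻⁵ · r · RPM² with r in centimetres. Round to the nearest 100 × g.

17400 g

ΔRCF = 1.118 × 10⁻⁵ × (r_max − r_min) × N² = 1.118 × 10⁻⁵ × 14.3 × 108,993,600 ≈ 17,425.2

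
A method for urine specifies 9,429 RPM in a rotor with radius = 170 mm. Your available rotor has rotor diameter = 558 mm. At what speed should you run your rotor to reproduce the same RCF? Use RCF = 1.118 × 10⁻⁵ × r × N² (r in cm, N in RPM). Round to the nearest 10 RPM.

≈ 7360 RPM

Original rotor: r = 170 mm = 17.0 cm
RCF = 1.118 × 10⁻⁵ × r × N²
RCF_original = 1.118 × 10⁻⁵ × 17 × (9429)² = 1.118 × 10⁻⁵ × 17 × 88,906,041 ≈ 16,897.5 × g
Your rotor: r = 558 mm / 2 = 279 mm = 27.9 cm
16,897.5 = 1.118 × 10⁻⁵ × 27.9 × N²
N² = 16,897.5 / (31.1922 × 10⁻⁵) = 54,172,197
N ≈ √54,172,197 ≈ 7,360.2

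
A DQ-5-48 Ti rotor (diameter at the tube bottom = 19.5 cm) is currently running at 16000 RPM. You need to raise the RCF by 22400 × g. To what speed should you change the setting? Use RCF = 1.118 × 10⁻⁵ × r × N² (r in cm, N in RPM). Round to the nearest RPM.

21482 RPM

r = 19.5 / 2 = 9.75 cm
Current RCF = 1.118 × 10⁻⁵ × 9.75 × (16000)² = 1.118 × 10⁻⁵ × 9.75 × 256,000,000 ≈ 27,905.3 × g
Target RCF = 27,905.3 + 22,400 = 50,305.3 × g
N² = 50,305.3 / (10.9005 × 10⁻⁵) = 461,495,344
N ≈ √461,495,344 ≈ 21,482.4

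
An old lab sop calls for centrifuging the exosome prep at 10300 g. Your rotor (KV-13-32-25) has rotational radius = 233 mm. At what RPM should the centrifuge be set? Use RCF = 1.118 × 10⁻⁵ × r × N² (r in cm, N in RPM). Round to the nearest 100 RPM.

6300 RPM

r = 233 mm = 23.3 cm
10,300 = 1.118 × 10⁻⁵ × 23.3 × N²
N² = 10,300 / (26.0494 × 10⁻⁵) = 39,540,258
N ≈ √39,540,258 ≈ 6,288.1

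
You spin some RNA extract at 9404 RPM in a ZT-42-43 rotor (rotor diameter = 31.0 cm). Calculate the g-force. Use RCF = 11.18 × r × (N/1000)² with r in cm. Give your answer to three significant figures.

r = 31.0 / 2 = 15.5 cm
RCF = 11.18 × 15.5 × (9.404)² = 11.18 × 15.5 × 88.435216 ≈ 15,324.9 × g

15300 g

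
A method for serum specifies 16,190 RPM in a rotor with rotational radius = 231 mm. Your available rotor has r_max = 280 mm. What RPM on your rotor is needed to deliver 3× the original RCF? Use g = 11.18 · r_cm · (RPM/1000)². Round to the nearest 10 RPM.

Original rotor: r = 231 mm = 23.1 cm
RCF_original = 11.18 × 23.1 × (16.19)² = 11.18 × 23.1 × 262.1161 ≈ 67,693.6 × g
Target RCF = 3 × 67,693.6 ≈ 203,080.8 × g
Your rotor: r = 280 mm = 28.0 cm
203,080.8 = 11.18 × 28 × (N/1000)²
(N/1000)² = 203,080.8 / 313.04 = 648.7375
N = 1000 × √648.7375 ≈ 25,470.3

25470 RPM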